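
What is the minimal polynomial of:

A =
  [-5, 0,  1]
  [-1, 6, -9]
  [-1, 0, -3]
x^3 + 2*x^2 - 32*x - 96

The characteristic polynomial is χ_A(x) = (x - 6)*(x + 4)^2, so the eigenvalues are known. The minimal polynomial is
  m_A(x) = Π_λ (x − λ)^{k_λ}
where k_λ is the size of the *largest* Jordan block for λ (equivalently, the smallest k with (A − λI)^k v = 0 for every generalised eigenvector v of λ).

  λ = -4: largest Jordan block has size 2, contributing (x + 4)^2
  λ = 6: largest Jordan block has size 1, contributing (x − 6)

So m_A(x) = (x - 6)*(x + 4)^2 = x^3 + 2*x^2 - 32*x - 96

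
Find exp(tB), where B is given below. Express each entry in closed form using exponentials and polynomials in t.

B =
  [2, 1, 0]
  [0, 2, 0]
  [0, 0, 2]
e^{tB} =
  [exp(2*t), t*exp(2*t), 0]
  [0, exp(2*t), 0]
  [0, 0, exp(2*t)]

Strategy: write B = P · J · P⁻¹ where J is a Jordan canonical form, so e^{tB} = P · e^{tJ} · P⁻¹, and e^{tJ} can be computed block-by-block.

B has Jordan form
J =
  [2, 1, 0]
  [0, 2, 0]
  [0, 0, 2]
(up to reordering of blocks).

Per-block formulas:
  For a 1×1 block at λ = 2: exp(t · [2]) = [e^(2t)].
  For a 2×2 Jordan block J_2(2): exp(t · J_2(2)) = e^(2t)·(I + t·N), where N is the 2×2 nilpotent shift.

After assembling e^{tJ} and conjugating by P, we get:

e^{tB} =
  [exp(2*t), t*exp(2*t), 0]
  [0, exp(2*t), 0]
  [0, 0, exp(2*t)]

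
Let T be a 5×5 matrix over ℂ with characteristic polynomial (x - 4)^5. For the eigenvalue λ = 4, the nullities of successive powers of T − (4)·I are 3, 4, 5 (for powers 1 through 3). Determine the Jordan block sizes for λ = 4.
Block sizes for λ = 4: [3, 1, 1]

From the dimensions of kernels of powers, the number of Jordan blocks of size at least j is d_j − d_{j−1} where d_j = dim ker(N^j) (with d_0 = 0). Computing the differences gives [3, 1, 1].
The number of blocks of size exactly k is (#blocks of size ≥ k) − (#blocks of size ≥ k + 1), so the partition is: 2 block(s) of size 1, 1 block(s) of size 3.
In nonincreasing order the block sizes are [3, 1, 1].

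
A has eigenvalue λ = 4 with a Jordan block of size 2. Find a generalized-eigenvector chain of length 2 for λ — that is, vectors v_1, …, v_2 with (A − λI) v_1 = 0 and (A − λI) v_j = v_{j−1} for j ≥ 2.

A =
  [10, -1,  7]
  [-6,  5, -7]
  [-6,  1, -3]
A Jordan chain for λ = 4 of length 2:
v_1 = (6, -6, -6)ᵀ
v_2 = (1, 0, 0)ᵀ

Let N = A − (4)·I. We want v_2 with N^2 v_2 = 0 but N^1 v_2 ≠ 0; then v_{j-1} := N · v_j for j = 2, …, 2.

Pick v_2 = (1, 0, 0)ᵀ.
Then v_1 = N · v_2 = (6, -6, -6)ᵀ.

Sanity check: (A − (4)·I) v_1 = (0, 0, 0)ᵀ = 0. ✓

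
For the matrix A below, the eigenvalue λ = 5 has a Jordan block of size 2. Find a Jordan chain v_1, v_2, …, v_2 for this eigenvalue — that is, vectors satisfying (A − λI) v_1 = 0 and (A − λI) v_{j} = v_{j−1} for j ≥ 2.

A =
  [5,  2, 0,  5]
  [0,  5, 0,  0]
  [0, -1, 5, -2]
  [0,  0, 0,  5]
A Jordan chain for λ = 5 of length 2:
v_1 = (2, 0, -1, 0)ᵀ
v_2 = (0, 1, 0, 0)ᵀ

Let N = A − (5)·I. We want v_2 with N^2 v_2 = 0 but N^1 v_2 ≠ 0; then v_{j-1} := N · v_j for j = 2, …, 2.

Pick v_2 = (0, 1, 0, 0)ᵀ.
Then v_1 = N · v_2 = (2, 0, -1, 0)ᵀ.

Sanity check: (A − (5)·I) v_1 = (0, 0, 0, 0)ᵀ = 0. ✓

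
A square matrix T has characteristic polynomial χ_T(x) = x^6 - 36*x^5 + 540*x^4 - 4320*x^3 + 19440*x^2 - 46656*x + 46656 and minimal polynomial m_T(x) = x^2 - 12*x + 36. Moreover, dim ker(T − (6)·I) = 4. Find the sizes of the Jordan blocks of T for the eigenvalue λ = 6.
Block sizes for λ = 6: [2, 2, 1, 1]

Step 1 — from the characteristic polynomial, algebraic multiplicity of λ = 6 is 6. From dim ker(T − (6)·I) = 4, there are exactly 4 Jordan blocks for λ = 6.
Step 2 — from the minimal polynomial, the factor (x − 6)^2 tells us the largest block for λ = 6 has size 2.
Step 3 — with total size 6, 4 blocks, and largest block 2, the block sizes (in nonincreasing order) are [2, 2, 1, 1].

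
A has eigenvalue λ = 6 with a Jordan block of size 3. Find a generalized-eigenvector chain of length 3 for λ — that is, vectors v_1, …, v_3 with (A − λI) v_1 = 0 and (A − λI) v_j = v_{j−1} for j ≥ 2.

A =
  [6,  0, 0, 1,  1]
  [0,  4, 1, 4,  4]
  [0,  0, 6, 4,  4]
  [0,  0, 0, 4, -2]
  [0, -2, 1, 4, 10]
A Jordan chain for λ = 6 of length 3:
v_1 = (-2, -4, -8, 4, -4)ᵀ
v_2 = (0, -2, 0, 0, -2)ᵀ
v_3 = (0, 1, 0, 0, 0)ᵀ

Let N = A − (6)·I. We want v_3 with N^3 v_3 = 0 but N^2 v_3 ≠ 0; then v_{j-1} := N · v_j for j = 3, …, 2.

Pick v_3 = (0, 1, 0, 0, 0)ᵀ.
Then v_2 = N · v_3 = (0, -2, 0, 0, -2)ᵀ.
Then v_1 = N · v_2 = (-2, -4, -8, 4, -4)ᵀ.

Sanity check: (A − (6)·I) v_1 = (0, 0, 0, 0, 0)ᵀ = 0. ✓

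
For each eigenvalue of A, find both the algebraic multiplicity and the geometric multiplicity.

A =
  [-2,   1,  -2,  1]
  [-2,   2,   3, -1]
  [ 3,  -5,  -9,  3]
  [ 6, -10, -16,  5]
λ = -1: alg = 4, geom = 2

Step 1 — factor the characteristic polynomial to read off the algebraic multiplicities:
  χ_A(x) = (x + 1)^4

Step 2 — compute geometric multiplicities via the rank-nullity identity g(λ) = n − rank(A − λI):
  rank(A − (-1)·I) = 2, so dim ker(A − (-1)·I) = n − 2 = 2

Summary:
  λ = -1: algebraic multiplicity = 4, geometric multiplicity = 2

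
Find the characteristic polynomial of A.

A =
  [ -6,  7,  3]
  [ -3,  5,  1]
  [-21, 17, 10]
x^3 - 9*x^2 + 27*x - 27

Expanding det(x·I − A) (e.g. by cofactor expansion or by noting that A is similar to its Jordan form J, which has the same characteristic polynomial as A) gives
  χ_A(x) = x^3 - 9*x^2 + 27*x - 27
which factors as (x - 3)^3. The eigenvalues (with algebraic multiplicities) are λ = 3 with multiplicity 3.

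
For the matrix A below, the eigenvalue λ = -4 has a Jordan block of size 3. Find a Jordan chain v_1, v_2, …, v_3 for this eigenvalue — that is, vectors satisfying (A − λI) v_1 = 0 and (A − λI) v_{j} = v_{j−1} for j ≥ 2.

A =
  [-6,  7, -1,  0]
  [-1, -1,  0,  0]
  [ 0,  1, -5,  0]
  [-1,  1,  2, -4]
A Jordan chain for λ = -4 of length 3:
v_1 = (-3, -1, -1, 1)ᵀ
v_2 = (-2, -1, 0, -1)ᵀ
v_3 = (1, 0, 0, 0)ᵀ

Let N = A − (-4)·I. We want v_3 with N^3 v_3 = 0 but N^2 v_3 ≠ 0; then v_{j-1} := N · v_j for j = 3, …, 2.

Pick v_3 = (1, 0, 0, 0)ᵀ.
Then v_2 = N · v_3 = (-2, -1, 0, -1)ᵀ.
Then v_1 = N · v_2 = (-3, -1, -1, 1)ᵀ.

Sanity check: (A − (-4)·I) v_1 = (0, 0, 0, 0)ᵀ = 0. ✓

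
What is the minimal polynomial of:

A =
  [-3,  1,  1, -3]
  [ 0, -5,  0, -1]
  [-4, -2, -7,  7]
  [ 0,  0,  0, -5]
x^2 + 10*x + 25

The characteristic polynomial is χ_A(x) = (x + 5)^4, so the eigenvalues are known. The minimal polynomial is
  m_A(x) = Π_λ (x − λ)^{k_λ}
where k_λ is the size of the *largest* Jordan block for λ (equivalently, the smallest k with (A − λI)^k v = 0 for every generalised eigenvector v of λ).

  λ = -5: largest Jordan block has size 2, contributing (x + 5)^2

So m_A(x) = (x + 5)^2 = x^2 + 10*x + 25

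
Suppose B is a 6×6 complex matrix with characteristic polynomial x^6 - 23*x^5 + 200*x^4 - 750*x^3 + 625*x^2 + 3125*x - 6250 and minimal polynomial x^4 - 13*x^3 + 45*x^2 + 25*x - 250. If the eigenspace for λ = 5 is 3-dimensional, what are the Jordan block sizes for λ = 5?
Block sizes for λ = 5: [3, 1, 1]

Step 1 — from the characteristic polynomial, algebraic multiplicity of λ = 5 is 5. From dim ker(B − (5)·I) = 3, there are exactly 3 Jordan blocks for λ = 5.
Step 2 — from the minimal polynomial, the factor (x − 5)^3 tells us the largest block for λ = 5 has size 3.
Step 3 — with total size 5, 3 blocks, and largest block 3, the block sizes (in nonincreasing order) are [3, 1, 1].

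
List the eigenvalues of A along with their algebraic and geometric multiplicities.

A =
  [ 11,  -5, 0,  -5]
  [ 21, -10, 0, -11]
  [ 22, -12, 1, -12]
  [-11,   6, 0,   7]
λ = 1: alg = 3, geom = 2; λ = 6: alg = 1, geom = 1

Step 1 — factor the characteristic polynomial to read off the algebraic multiplicities:
  χ_A(x) = (x - 6)*(x - 1)^3

Step 2 — compute geometric multiplicities via the rank-nullity identity g(λ) = n − rank(A − λI):
  rank(A − (1)·I) = 2, so dim ker(A − (1)·I) = n − 2 = 2
  rank(A − (6)·I) = 3, so dim ker(A − (6)·I) = n − 3 = 1

Summary:
  λ = 1: algebraic multiplicity = 3, geometric multiplicity = 2
  λ = 6: algebraic multiplicity = 1, geometric multiplicity = 1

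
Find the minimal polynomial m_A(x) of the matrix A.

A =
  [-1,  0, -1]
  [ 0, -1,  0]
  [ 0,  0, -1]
x^2 + 2*x + 1

The characteristic polynomial is χ_A(x) = (x + 1)^3, so the eigenvalues are known. The minimal polynomial is
  m_A(x) = Π_λ (x − λ)^{k_λ}
where k_λ is the size of the *largest* Jordan block for λ (equivalently, the smallest k with (A − λI)^k v = 0 for every generalised eigenvector v of λ).

  λ = -1: largest Jordan block has size 2, contributing (x + 1)^2

So m_A(x) = (x + 1)^2 = x^2 + 2*x + 1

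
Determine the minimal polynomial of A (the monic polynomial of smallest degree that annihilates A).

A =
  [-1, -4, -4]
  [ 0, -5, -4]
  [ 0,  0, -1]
x^2 + 6*x + 5

The characteristic polynomial is χ_A(x) = (x + 1)^2*(x + 5), so the eigenvalues are known. The minimal polynomial is
  m_A(x) = Π_λ (x − λ)^{k_λ}
where k_λ is the size of the *largest* Jordan block for λ (equivalently, the smallest k with (A − λI)^k v = 0 for every generalised eigenvector v of λ).

  λ = -5: largest Jordan block has size 1, contributing (x + 5)
  λ = -1: largest Jordan block has size 1, contributing (x + 1)

So m_A(x) = (x + 1)*(x + 5) = x^2 + 6*x + 5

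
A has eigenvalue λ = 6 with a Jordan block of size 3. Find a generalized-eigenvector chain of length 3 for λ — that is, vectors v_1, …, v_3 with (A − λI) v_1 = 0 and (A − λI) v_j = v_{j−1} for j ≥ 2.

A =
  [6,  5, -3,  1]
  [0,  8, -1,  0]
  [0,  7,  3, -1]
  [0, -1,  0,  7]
A Jordan chain for λ = 6 of length 3:
v_1 = (-12, -3, -6, -3)ᵀ
v_2 = (5, 2, 7, -1)ᵀ
v_3 = (0, 1, 0, 0)ᵀ

Let N = A − (6)·I. We want v_3 with N^3 v_3 = 0 but N^2 v_3 ≠ 0; then v_{j-1} := N · v_j for j = 3, …, 2.

Pick v_3 = (0, 1, 0, 0)ᵀ.
Then v_2 = N · v_3 = (5, 2, 7, -1)ᵀ.
Then v_1 = N · v_2 = (-12, -3, -6, -3)ᵀ.

Sanity check: (A − (6)·I) v_1 = (0, 0, 0, 0)ᵀ = 0. ✓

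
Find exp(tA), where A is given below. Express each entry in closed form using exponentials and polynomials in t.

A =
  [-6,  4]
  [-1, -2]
e^{tA} =
  [-2*t*exp(-4*t) + exp(-4*t), 4*t*exp(-4*t)]
  [-t*exp(-4*t), 2*t*exp(-4*t) + exp(-4*t)]

Strategy: write A = P · J · P⁻¹ where J is a Jordan canonical form, so e^{tA} = P · e^{tJ} · P⁻¹, and e^{tJ} can be computed block-by-block.

A has Jordan form
J =
  [-4,  1]
  [ 0, -4]
(up to reordering of blocks).

Per-block formulas:
  For a 2×2 Jordan block J_2(-4): exp(t · J_2(-4)) = e^(-4t)·(I + t·N), where N is the 2×2 nilpotent shift.

After assembling e^{tJ} and conjugating by P, we get:

e^{tA} =
  [-2*t*exp(-4*t) + exp(-4*t), 4*t*exp(-4*t)]
  [-t*exp(-4*t), 2*t*exp(-4*t) + exp(-4*t)]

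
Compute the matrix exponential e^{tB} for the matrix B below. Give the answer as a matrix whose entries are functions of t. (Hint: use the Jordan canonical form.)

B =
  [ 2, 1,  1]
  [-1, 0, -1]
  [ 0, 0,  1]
e^{tB} =
  [t*exp(t) + exp(t), t*exp(t), t*exp(t)]
  [-t*exp(t), -t*exp(t) + exp(t), -t*exp(t)]
  [0, 0, exp(t)]

Strategy: write B = P · J · P⁻¹ where J is a Jordan canonical form, so e^{tB} = P · e^{tJ} · P⁻¹, and e^{tJ} can be computed block-by-block.

B has Jordan form
J =
  [1, 1, 0]
  [0, 1, 0]
  [0, 0, 1]
(up to reordering of blocks).

Per-block formulas:
  For a 1×1 block at λ = 1: exp(t · [1]) = [e^(1t)].
  For a 2×2 Jordan block J_2(1): exp(t · J_2(1)) = e^(1t)·(I + t·N), where N is the 2×2 nilpotent shift.

After assembling e^{tJ} and conjugating by P, we get:

e^{tB} =
  [t*exp(t) + exp(t), t*exp(t), t*exp(t)]
  [-t*exp(t), -t*exp(t) + exp(t), -t*exp(t)]
  [0, 0, exp(t)]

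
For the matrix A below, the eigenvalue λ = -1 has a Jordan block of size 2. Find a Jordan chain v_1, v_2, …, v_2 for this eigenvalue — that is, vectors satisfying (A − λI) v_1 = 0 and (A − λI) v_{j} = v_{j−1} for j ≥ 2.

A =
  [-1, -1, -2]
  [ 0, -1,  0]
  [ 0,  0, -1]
A Jordan chain for λ = -1 of length 2:
v_1 = (-1, 0, 0)ᵀ
v_2 = (0, 1, 0)ᵀ

Let N = A − (-1)·I. We want v_2 with N^2 v_2 = 0 but N^1 v_2 ≠ 0; then v_{j-1} := N · v_j for j = 2, …, 2.

Pick v_2 = (0, 1, 0)ᵀ.
Then v_1 = N · v_2 = (-1, 0, 0)ᵀ.

Sanity check: (A − (-1)·I) v_1 = (0, 0, 0)ᵀ = 0. ✓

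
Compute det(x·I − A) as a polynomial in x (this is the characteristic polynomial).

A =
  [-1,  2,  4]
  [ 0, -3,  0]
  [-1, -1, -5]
x^3 + 9*x^2 + 27*x + 27

Expanding det(x·I − A) (e.g. by cofactor expansion or by noting that A is similar to its Jordan form J, which has the same characteristic polynomial as A) gives
  χ_A(x) = x^3 + 9*x^2 + 27*x + 27
which factors as (x + 3)^3. The eigenvalues (with algebraic multiplicities) are λ = -3 with multiplicity 3.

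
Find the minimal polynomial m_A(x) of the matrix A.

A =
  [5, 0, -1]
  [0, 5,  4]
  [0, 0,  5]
x^2 - 10*x + 25

The characteristic polynomial is χ_A(x) = (x - 5)^3, so the eigenvalues are known. The minimal polynomial is
  m_A(x) = Π_λ (x − λ)^{k_λ}
where k_λ is the size of the *largest* Jordan block for λ (equivalently, the smallest k with (A − λI)^k v = 0 for every generalised eigenvector v of λ).

  λ = 5: largest Jordan block has size 2, contributing (x − 5)^2

So m_A(x) = (x - 5)^2 = x^2 - 10*x + 25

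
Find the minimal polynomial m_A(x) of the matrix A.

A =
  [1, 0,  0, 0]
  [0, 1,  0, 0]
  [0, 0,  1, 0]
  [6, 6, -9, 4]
x^2 - 5*x + 4

The characteristic polynomial is χ_A(x) = (x - 4)*(x - 1)^3, so the eigenvalues are known. The minimal polynomial is
  m_A(x) = Π_λ (x − λ)^{k_λ}
where k_λ is the size of the *largest* Jordan block for λ (equivalently, the smallest k with (A − λI)^k v = 0 for every generalised eigenvector v of λ).

  λ = 1: largest Jordan block has size 1, contributing (x − 1)
  λ = 4: largest Jordan block has size 1, contributing (x − 4)

So m_A(x) = (x - 4)*(x - 1) = x^2 - 5*x + 4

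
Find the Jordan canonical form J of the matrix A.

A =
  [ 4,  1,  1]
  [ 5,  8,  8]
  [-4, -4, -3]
J_3(3)

The characteristic polynomial is
  det(x·I − A) = x^3 - 9*x^2 + 27*x - 27 = (x - 3)^3

Eigenvalues and multiplicities (the geometric multiplicity of λ is n − rank(A − λI), which equals the number of Jordan blocks for λ):
  λ = 3: algebraic multiplicity = 3, geometric multiplicity = 1

Determining the block sizes for each eigenvalue:
  λ = 3: one block (gm = 1), so the single block has size am = 3 → block sizes [3]

Assembling the blocks gives a Jordan form
J =
  [3, 1, 0]
  [0, 3, 1]
  [0, 0, 3]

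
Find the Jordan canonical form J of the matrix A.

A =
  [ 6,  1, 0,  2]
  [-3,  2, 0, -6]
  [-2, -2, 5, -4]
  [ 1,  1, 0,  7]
J_2(5) ⊕ J_1(5) ⊕ J_1(5)

The characteristic polynomial is
  det(x·I − A) = x^4 - 20*x^3 + 150*x^2 - 500*x + 625 = (x - 5)^4

Eigenvalues and multiplicities (the geometric multiplicity of λ is n − rank(A − λI), which equals the number of Jordan blocks for λ):
  λ = 5: algebraic multiplicity = 4, geometric multiplicity = 3

Determining the block sizes for each eigenvalue:
  λ = 5: 3 blocks summing to 4 forces exactly one block of size 2 and the rest size 1 → block sizes [2, 1, 1]

Assembling the blocks gives a Jordan form
J =
  [5, 1, 0, 0]
  [0, 5, 0, 0]
  [0, 0, 5, 0]
  [0, 0, 0, 5]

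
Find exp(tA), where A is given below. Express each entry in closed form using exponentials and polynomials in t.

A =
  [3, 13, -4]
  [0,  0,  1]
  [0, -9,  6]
e^{tA} =
  [exp(3*t), -3*t^2*exp(3*t)/2 + 13*t*exp(3*t), t^2*exp(3*t)/2 - 4*t*exp(3*t)]
  [0, -3*t*exp(3*t) + exp(3*t), t*exp(3*t)]
  [0, -9*t*exp(3*t), 3*t*exp(3*t) + exp(3*t)]

Strategy: write A = P · J · P⁻¹ where J is a Jordan canonical form, so e^{tA} = P · e^{tJ} · P⁻¹, and e^{tJ} can be computed block-by-block.

A has Jordan form
J =
  [3, 1, 0]
  [0, 3, 1]
  [0, 0, 3]
(up to reordering of blocks).

Per-block formulas:
  For a 3×3 Jordan block J_3(3): exp(t · J_3(3)) = e^(3t)·(I + t·N + (t^2/2)·N^2), where N is the 3×3 nilpotent shift.

After assembling e^{tJ} and conjugating by P, we get:

e^{tA} =
  [exp(3*t), -3*t^2*exp(3*t)/2 + 13*t*exp(3*t), t^2*exp(3*t)/2 - 4*t*exp(3*t)]
  [0, -3*t*exp(3*t) + exp(3*t), t*exp(3*t)]
  [0, -9*t*exp(3*t), 3*t*exp(3*t) + exp(3*t)]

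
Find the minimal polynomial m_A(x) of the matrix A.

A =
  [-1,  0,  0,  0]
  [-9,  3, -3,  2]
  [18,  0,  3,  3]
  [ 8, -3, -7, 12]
x^4 - 17*x^3 + 90*x^2 - 108*x - 216

The characteristic polynomial is χ_A(x) = (x - 6)^3*(x + 1), so the eigenvalues are known. The minimal polynomial is
  m_A(x) = Π_λ (x − λ)^{k_λ}
where k_λ is the size of the *largest* Jordan block for λ (equivalently, the smallest k with (A − λI)^k v = 0 for every generalised eigenvector v of λ).

  λ = -1: largest Jordan block has size 1, contributing (x + 1)
  λ = 6: largest Jordan block has size 3, contributing (x − 6)^3

So m_A(x) = (x - 6)^3*(x + 1) = x^4 - 17*x^3 + 90*x^2 - 108*x - 216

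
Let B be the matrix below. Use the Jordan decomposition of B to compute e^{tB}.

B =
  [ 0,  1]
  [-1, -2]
e^{tB} =
  [t*exp(-t) + exp(-t), t*exp(-t)]
  [-t*exp(-t), -t*exp(-t) + exp(-t)]

Strategy: write B = P · J · P⁻¹ where J is a Jordan canonical form, so e^{tB} = P · e^{tJ} · P⁻¹, and e^{tJ} can be computed block-by-block.

B has Jordan form
J =
  [-1,  1]
  [ 0, -1]
(up to reordering of blocks).

Per-block formulas:
  For a 2×2 Jordan block J_2(-1): exp(t · J_2(-1)) = e^(-1t)·(I + t·N), where N is the 2×2 nilpotent shift.

After assembling e^{tJ} and conjugating by P, we get:

e^{tB} =
  [t*exp(-t) + exp(-t), t*exp(-t)]
  [-t*exp(-t), -t*exp(-t) + exp(-t)]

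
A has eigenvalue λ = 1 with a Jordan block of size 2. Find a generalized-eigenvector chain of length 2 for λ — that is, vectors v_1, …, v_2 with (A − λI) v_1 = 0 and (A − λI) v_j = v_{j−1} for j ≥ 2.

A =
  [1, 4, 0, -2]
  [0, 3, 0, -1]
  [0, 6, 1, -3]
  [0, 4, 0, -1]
A Jordan chain for λ = 1 of length 2:
v_1 = (4, 2, 6, 4)ᵀ
v_2 = (0, 1, 0, 0)ᵀ

Let N = A − (1)·I. We want v_2 with N^2 v_2 = 0 but N^1 v_2 ≠ 0; then v_{j-1} := N · v_j for j = 2, …, 2.

Pick v_2 = (0, 1, 0, 0)ᵀ.
Then v_1 = N · v_2 = (4, 2, 6, 4)ᵀ.

Sanity check: (A − (1)·I) v_1 = (0, 0, 0, 0)ᵀ = 0. ✓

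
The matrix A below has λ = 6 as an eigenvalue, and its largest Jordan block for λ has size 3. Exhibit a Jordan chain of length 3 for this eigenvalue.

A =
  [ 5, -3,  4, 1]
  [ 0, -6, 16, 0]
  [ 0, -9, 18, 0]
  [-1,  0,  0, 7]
A Jordan chain for λ = 6 of length 3:
v_1 = (3, 0, 0, 3)ᵀ
v_2 = (-3, -12, -9, 0)ᵀ
v_3 = (0, 1, 0, 0)ᵀ

Let N = A − (6)·I. We want v_3 with N^3 v_3 = 0 but N^2 v_3 ≠ 0; then v_{j-1} := N · v_j for j = 3, …, 2.

Pick v_3 = (0, 1, 0, 0)ᵀ.
Then v_2 = N · v_3 = (-3, -12, -9, 0)ᵀ.
Then v_1 = N · v_2 = (3, 0, 0, 3)ᵀ.

Sanity check: (A − (6)·I) v_1 = (0, 0, 0, 0)ᵀ = 0. ✓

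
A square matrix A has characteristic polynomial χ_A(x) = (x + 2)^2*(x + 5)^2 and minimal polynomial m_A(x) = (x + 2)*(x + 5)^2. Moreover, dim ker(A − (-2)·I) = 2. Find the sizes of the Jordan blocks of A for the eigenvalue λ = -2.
Block sizes for λ = -2: [1, 1]

Step 1 — from the characteristic polynomial, algebraic multiplicity of λ = -2 is 2. From dim ker(A − (-2)·I) = 2, there are exactly 2 Jordan blocks for λ = -2.
Step 2 — from the minimal polynomial, the factor (x + 2) tells us the largest block for λ = -2 has size 1.
Step 3 — with total size 2, 2 blocks, and largest block 1, the block sizes (in nonincreasing order) are [1, 1].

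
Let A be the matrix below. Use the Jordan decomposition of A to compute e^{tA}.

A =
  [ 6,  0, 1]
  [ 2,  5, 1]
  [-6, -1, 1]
e^{tA} =
  [-t^2*exp(4*t) + 2*t*exp(4*t) + exp(4*t), -t^2*exp(4*t)/2, -t^2*exp(4*t)/2 + t*exp(4*t)]
  [2*t*exp(4*t), t*exp(4*t) + exp(4*t), t*exp(4*t)]
  [2*t^2*exp(4*t) - 6*t*exp(4*t), t^2*exp(4*t) - t*exp(4*t), t^2*exp(4*t) - 3*t*exp(4*t) + exp(4*t)]

Strategy: write A = P · J · P⁻¹ where J is a Jordan canonical form, so e^{tA} = P · e^{tJ} · P⁻¹, and e^{tJ} can be computed block-by-block.

A has Jordan form
J =
  [4, 1, 0]
  [0, 4, 1]
  [0, 0, 4]
(up to reordering of blocks).

Per-block formulas:
  For a 3×3 Jordan block J_3(4): exp(t · J_3(4)) = e^(4t)·(I + t·N + (t^2/2)·N^2), where N is the 3×3 nilpotent shift.

After assembling e^{tJ} and conjugating by P, we get:

e^{tA} =
  [-t^2*exp(4*t) + 2*t*exp(4*t) + exp(4*t), -t^2*exp(4*t)/2, -t^2*exp(4*t)/2 + t*exp(4*t)]
  [2*t*exp(4*t), t*exp(4*t) + exp(4*t), t*exp(4*t)]
  [2*t^2*exp(4*t) - 6*t*exp(4*t), t^2*exp(4*t) - t*exp(4*t), t^2*exp(4*t) - 3*t*exp(4*t) + exp(4*t)]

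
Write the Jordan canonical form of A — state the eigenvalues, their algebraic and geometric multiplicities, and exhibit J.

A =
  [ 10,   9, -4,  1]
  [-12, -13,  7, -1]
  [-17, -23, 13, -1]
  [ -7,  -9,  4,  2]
J_3(3) ⊕ J_1(3)

The characteristic polynomial is
  det(x·I − A) = x^4 - 12*x^3 + 54*x^2 - 108*x + 81 = (x - 3)^4

Eigenvalues and multiplicities (the geometric multiplicity of λ is n − rank(A − λI), which equals the number of Jordan blocks for λ):
  λ = 3: algebraic multiplicity = 4, geometric multiplicity = 2

Determining the block sizes for each eigenvalue:
  λ = 3: with am = 4 and gm = 2, the partition is not yet determined (e.g. several partitions of 4 into 2 parts exist). Let N = A − (3)·I. Computing rank(N^1) = 2, rank(N^2) = 1, rank(N^3) = 0; the number of blocks of size ≥ j is rank(N^{j−1}) − rank(N^j), giving [2, 1, 1]. So we have 1 block(s) of size 3, 1 block(s) of size 1 → block sizes [3, 1]

Assembling the blocks gives a Jordan form
J =
  [3, 1, 0, 0]
  [0, 3, 1, 0]
  [0, 0, 3, 0]
  [0, 0, 0, 3]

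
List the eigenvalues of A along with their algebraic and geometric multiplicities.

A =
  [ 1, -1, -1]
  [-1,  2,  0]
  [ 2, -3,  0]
λ = 1: alg = 3, geom = 1

Step 1 — factor the characteristic polynomial to read off the algebraic multiplicities:
  χ_A(x) = (x - 1)^3

Step 2 — compute geometric multiplicities via the rank-nullity identity g(λ) = n − rank(A − λI):
  rank(A − (1)·I) = 2, so dim ker(A − (1)·I) = n − 2 = 1

Summary:
  λ = 1: algebraic multiplicity = 3, geometric multiplicity = 1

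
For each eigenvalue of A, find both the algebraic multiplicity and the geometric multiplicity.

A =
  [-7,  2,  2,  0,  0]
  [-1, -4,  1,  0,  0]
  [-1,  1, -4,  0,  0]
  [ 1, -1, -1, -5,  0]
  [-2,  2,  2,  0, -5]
λ = -5: alg = 5, geom = 4

Step 1 — factor the characteristic polynomial to read off the algebraic multiplicities:
  χ_A(x) = (x + 5)^5

Step 2 — compute geometric multiplicities via the rank-nullity identity g(λ) = n − rank(A − λI):
  rank(A − (-5)·I) = 1, so dim ker(A − (-5)·I) = n − 1 = 4

Summary:
  λ = -5: algebraic multiplicity = 5, geometric multiplicity = 4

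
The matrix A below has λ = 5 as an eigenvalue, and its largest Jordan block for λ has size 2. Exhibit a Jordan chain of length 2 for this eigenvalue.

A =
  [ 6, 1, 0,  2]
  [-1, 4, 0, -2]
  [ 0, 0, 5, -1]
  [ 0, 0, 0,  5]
A Jordan chain for λ = 5 of length 2:
v_1 = (1, -1, 0, 0)ᵀ
v_2 = (1, 0, 0, 0)ᵀ

Let N = A − (5)·I. We want v_2 with N^2 v_2 = 0 but N^1 v_2 ≠ 0; then v_{j-1} := N · v_j for j = 2, …, 2.

Pick v_2 = (1, 0, 0, 0)ᵀ.
Then v_1 = N · v_2 = (1, -1, 0, 0)ᵀ.

Sanity check: (A − (5)·I) v_1 = (0, 0, 0, 0)ᵀ = 0. ✓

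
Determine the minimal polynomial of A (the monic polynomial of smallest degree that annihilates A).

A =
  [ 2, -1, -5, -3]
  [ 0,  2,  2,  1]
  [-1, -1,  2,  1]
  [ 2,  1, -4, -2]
x^2 - 2*x + 1

The characteristic polynomial is χ_A(x) = (x - 1)^4, so the eigenvalues are known. The minimal polynomial is
  m_A(x) = Π_λ (x − λ)^{k_λ}
where k_λ is the size of the *largest* Jordan block for λ (equivalently, the smallest k with (A − λI)^k v = 0 for every generalised eigenvector v of λ).

  λ = 1: largest Jordan block has size 2, contributing (x − 1)^2

So m_A(x) = (x - 1)^2 = x^2 - 2*x + 1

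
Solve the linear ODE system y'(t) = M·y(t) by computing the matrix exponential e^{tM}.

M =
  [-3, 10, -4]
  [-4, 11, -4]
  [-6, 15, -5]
e^{tM} =
  [-4*t*exp(t) + exp(t), 10*t*exp(t), -4*t*exp(t)]
  [-4*t*exp(t), 10*t*exp(t) + exp(t), -4*t*exp(t)]
  [-6*t*exp(t), 15*t*exp(t), -6*t*exp(t) + exp(t)]

Strategy: write M = P · J · P⁻¹ where J is a Jordan canonical form, so e^{tM} = P · e^{tJ} · P⁻¹, and e^{tJ} can be computed block-by-block.

M has Jordan form
J =
  [1, 1, 0]
  [0, 1, 0]
  [0, 0, 1]
(up to reordering of blocks).

Per-block formulas:
  For a 1×1 block at λ = 1: exp(t · [1]) = [e^(1t)].
  For a 2×2 Jordan block J_2(1): exp(t · J_2(1)) = e^(1t)·(I + t·N), where N is the 2×2 nilpotent shift.

After assembling e^{tJ} and conjugating by P, we get:

e^{tM} =
  [-4*t*exp(t) + exp(t), 10*t*exp(t), -4*t*exp(t)]
  [-4*t*exp(t), 10*t*exp(t) + exp(t), -4*t*exp(t)]
  [-6*t*exp(t), 15*t*exp(t), -6*t*exp(t) + exp(t)]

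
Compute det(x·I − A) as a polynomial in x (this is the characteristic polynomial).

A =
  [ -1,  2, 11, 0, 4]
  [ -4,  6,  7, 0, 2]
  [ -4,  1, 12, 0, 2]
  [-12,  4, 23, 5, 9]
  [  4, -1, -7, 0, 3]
x^5 - 25*x^4 + 250*x^3 - 1250*x^2 + 3125*x - 3125

Expanding det(x·I − A) (e.g. by cofactor expansion or by noting that A is similar to its Jordan form J, which has the same characteristic polynomial as A) gives
  χ_A(x) = x^5 - 25*x^4 + 250*x^3 - 1250*x^2 + 3125*x - 3125
which factors as (x - 5)^5. The eigenvalues (with algebraic multiplicities) are λ = 5 with multiplicity 5.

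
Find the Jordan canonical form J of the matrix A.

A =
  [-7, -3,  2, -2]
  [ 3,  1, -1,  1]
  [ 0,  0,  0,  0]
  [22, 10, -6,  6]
J_3(0) ⊕ J_1(0)

The characteristic polynomial is
  det(x·I − A) = x^4

Eigenvalues and multiplicities (the geometric multiplicity of λ is n − rank(A − λI), which equals the number of Jordan blocks for λ):
  λ = 0: algebraic multiplicity = 4, geometric multiplicity = 2

Determining the block sizes for each eigenvalue:
  λ = 0: with am = 4 and gm = 2, the partition is not yet determined (e.g. several partitions of 4 into 2 parts exist). Let N = A − (0)·I. Computing rank(N^1) = 2, rank(N^2) = 1, rank(N^3) = 0; the number of blocks of size ≥ j is rank(N^{j−1}) − rank(N^j), giving [2, 1, 1]. So we have 1 block(s) of size 3, 1 block(s) of size 1 → block sizes [3, 1]

Assembling the blocks gives a Jordan form
J =
  [0, 1, 0, 0]
  [0, 0, 1, 0]
  [0, 0, 0, 0]
  [0, 0, 0, 0]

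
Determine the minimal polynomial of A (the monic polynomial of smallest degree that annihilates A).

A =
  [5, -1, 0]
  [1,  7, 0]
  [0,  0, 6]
x^2 - 12*x + 36

The characteristic polynomial is χ_A(x) = (x - 6)^3, so the eigenvalues are known. The minimal polynomial is
  m_A(x) = Π_λ (x − λ)^{k_λ}
where k_λ is the size of the *largest* Jordan block for λ (equivalently, the smallest k with (A − λI)^k v = 0 for every generalised eigenvector v of λ).

  λ = 6: largest Jordan block has size 2, contributing (x − 6)^2

So m_A(x) = (x - 6)^2 = x^2 - 12*x + 36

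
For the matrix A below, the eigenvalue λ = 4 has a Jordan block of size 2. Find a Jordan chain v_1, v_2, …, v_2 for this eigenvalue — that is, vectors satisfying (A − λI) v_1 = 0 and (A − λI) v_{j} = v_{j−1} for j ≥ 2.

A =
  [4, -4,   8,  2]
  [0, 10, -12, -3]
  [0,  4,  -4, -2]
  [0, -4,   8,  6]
A Jordan chain for λ = 4 of length 2:
v_1 = (-4, 6, 4, -4)ᵀ
v_2 = (0, 1, 0, 0)ᵀ

Let N = A − (4)·I. We want v_2 with N^2 v_2 = 0 but N^1 v_2 ≠ 0; then v_{j-1} := N · v_j for j = 2, …, 2.

Pick v_2 = (0, 1, 0, 0)ᵀ.
Then v_1 = N · v_2 = (-4, 6, 4, -4)ᵀ.

Sanity check: (A − (4)·I) v_1 = (0, 0, 0, 0)ᵀ = 0. ✓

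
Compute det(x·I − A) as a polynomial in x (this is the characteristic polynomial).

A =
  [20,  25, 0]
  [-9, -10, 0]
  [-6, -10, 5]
x^3 - 15*x^2 + 75*x - 125

Expanding det(x·I − A) (e.g. by cofactor expansion or by noting that A is similar to its Jordan form J, which has the same characteristic polynomial as A) gives
  χ_A(x) = x^3 - 15*x^2 + 75*x - 125
which factors as (x - 5)^3. The eigenvalues (with algebraic multiplicities) are λ = 5 with multiplicity 3.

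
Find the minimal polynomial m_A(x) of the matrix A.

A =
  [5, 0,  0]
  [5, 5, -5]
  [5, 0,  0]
x^2 - 5*x

The characteristic polynomial is χ_A(x) = x*(x - 5)^2, so the eigenvalues are known. The minimal polynomial is
  m_A(x) = Π_λ (x − λ)^{k_λ}
where k_λ is the size of the *largest* Jordan block for λ (equivalently, the smallest k with (A − λI)^k v = 0 for every generalised eigenvector v of λ).

  λ = 0: largest Jordan block has size 1, contributing (x − 0)
  λ = 5: largest Jordan block has size 1, contributing (x − 5)

So m_A(x) = x*(x - 5) = x^2 - 5*x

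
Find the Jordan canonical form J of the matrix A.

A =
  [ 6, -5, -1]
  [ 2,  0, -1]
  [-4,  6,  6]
J_3(4)

The characteristic polynomial is
  det(x·I − A) = x^3 - 12*x^2 + 48*x - 64 = (x - 4)^3

Eigenvalues and multiplicities (the geometric multiplicity of λ is n − rank(A − λI), which equals the number of Jordan blocks for λ):
  λ = 4: algebraic multiplicity = 3, geometric multiplicity = 1

Determining the block sizes for each eigenvalue:
  λ = 4: one block (gm = 1), so the single block has size am = 3 → block sizes [3]

Assembling the blocks gives a Jordan form
J =
  [4, 1, 0]
  [0, 4, 1]
  [0, 0, 4]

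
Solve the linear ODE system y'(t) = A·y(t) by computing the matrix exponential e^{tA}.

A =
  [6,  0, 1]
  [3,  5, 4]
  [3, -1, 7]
e^{tA} =
  [3*t^2*exp(6*t)/2 + exp(6*t), -t^2*exp(6*t)/2, t^2*exp(6*t)/2 + t*exp(6*t)]
  [9*t^2*exp(6*t)/2 + 3*t*exp(6*t), -3*t^2*exp(6*t)/2 - t*exp(6*t) + exp(6*t), 3*t^2*exp(6*t)/2 + 4*t*exp(6*t)]
  [3*t*exp(6*t), -t*exp(6*t), t*exp(6*t) + exp(6*t)]

Strategy: write A = P · J · P⁻¹ where J is a Jordan canonical form, so e^{tA} = P · e^{tJ} · P⁻¹, and e^{tJ} can be computed block-by-block.

A has Jordan form
J =
  [6, 1, 0]
  [0, 6, 1]
  [0, 0, 6]
(up to reordering of blocks).

Per-block formulas:
  For a 3×3 Jordan block J_3(6): exp(t · J_3(6)) = e^(6t)·(I + t·N + (t^2/2)·N^2), where N is the 3×3 nilpotent shift.

After assembling e^{tJ} and conjugating by P, we get:

e^{tA} =
  [3*t^2*exp(6*t)/2 + exp(6*t), -t^2*exp(6*t)/2, t^2*exp(6*t)/2 + t*exp(6*t)]
  [9*t^2*exp(6*t)/2 + 3*t*exp(6*t), -3*t^2*exp(6*t)/2 - t*exp(6*t) + exp(6*t), 3*t^2*exp(6*t)/2 + 4*t*exp(6*t)]
  [3*t*exp(6*t), -t*exp(6*t), t*exp(6*t) + exp(6*t)]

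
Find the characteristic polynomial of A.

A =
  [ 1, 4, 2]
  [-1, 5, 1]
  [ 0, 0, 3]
x^3 - 9*x^2 + 27*x - 27

Expanding det(x·I − A) (e.g. by cofactor expansion or by noting that A is similar to its Jordan form J, which has the same characteristic polynomial as A) gives
  χ_A(x) = x^3 - 9*x^2 + 27*x - 27
which factors as (x - 3)^3. The eigenvalues (with algebraic multiplicities) are λ = 3 with multiplicity 3.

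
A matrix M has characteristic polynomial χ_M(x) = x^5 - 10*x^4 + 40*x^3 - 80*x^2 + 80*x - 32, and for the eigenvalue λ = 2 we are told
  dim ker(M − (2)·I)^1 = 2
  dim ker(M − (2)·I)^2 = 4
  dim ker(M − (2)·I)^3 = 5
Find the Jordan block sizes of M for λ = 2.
Block sizes for λ = 2: [3, 2]

From the dimensions of kernels of powers, the number of Jordan blocks of size at least j is d_j − d_{j−1} where d_j = dim ker(N^j) (with d_0 = 0). Computing the differences gives [2, 2, 1].
The number of blocks of size exactly k is (#blocks of size ≥ k) − (#blocks of size ≥ k + 1), so the partition is: 1 block(s) of size 2, 1 block(s) of size 3.
In nonincreasing order the block sizes are [3, 2].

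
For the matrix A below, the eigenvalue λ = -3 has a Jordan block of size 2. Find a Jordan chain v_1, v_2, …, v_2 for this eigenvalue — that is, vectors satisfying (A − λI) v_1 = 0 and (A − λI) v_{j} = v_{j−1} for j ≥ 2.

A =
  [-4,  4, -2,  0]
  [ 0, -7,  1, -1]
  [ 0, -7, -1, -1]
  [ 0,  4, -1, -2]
A Jordan chain for λ = -3 of length 2:
v_1 = (2, -1, -3, 1)ᵀ
v_2 = (4, -1, -5, 0)ᵀ

Let N = A − (-3)·I. We want v_2 with N^2 v_2 = 0 but N^1 v_2 ≠ 0; then v_{j-1} := N · v_j for j = 2, …, 2.

Pick v_2 = (4, -1, -5, 0)ᵀ.
Then v_1 = N · v_2 = (2, -1, -3, 1)ᵀ.

Sanity check: (A − (-3)·I) v_1 = (0, 0, 0, 0)ᵀ = 0. ✓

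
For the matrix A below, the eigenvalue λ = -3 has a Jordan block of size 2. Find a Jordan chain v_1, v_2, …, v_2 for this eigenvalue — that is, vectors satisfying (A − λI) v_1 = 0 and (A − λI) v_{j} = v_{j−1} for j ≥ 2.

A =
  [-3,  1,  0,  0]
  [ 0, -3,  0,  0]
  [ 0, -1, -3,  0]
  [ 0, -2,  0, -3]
A Jordan chain for λ = -3 of length 2:
v_1 = (1, 0, -1, -2)ᵀ
v_2 = (0, 1, 0, 0)ᵀ

Let N = A − (-3)·I. We want v_2 with N^2 v_2 = 0 but N^1 v_2 ≠ 0; then v_{j-1} := N · v_j for j = 2, …, 2.

Pick v_2 = (0, 1, 0, 0)ᵀ.
Then v_1 = N · v_2 = (1, 0, -1, -2)ᵀ.

Sanity check: (A − (-3)·I) v_1 = (0, 0, 0, 0)ᵀ = 0. ✓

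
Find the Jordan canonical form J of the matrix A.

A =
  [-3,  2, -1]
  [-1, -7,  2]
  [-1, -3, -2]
J_3(-4)

The characteristic polynomial is
  det(x·I − A) = x^3 + 12*x^2 + 48*x + 64 = (x + 4)^3

Eigenvalues and multiplicities (the geometric multiplicity of λ is n − rank(A − λI), which equals the number of Jordan blocks for λ):
  λ = -4: algebraic multiplicity = 3, geometric multiplicity = 1

Determining the block sizes for each eigenvalue:
  λ = -4: one block (gm = 1), so the single block has size am = 3 → block sizes [3]

Assembling the blocks gives a Jordan form
J =
  [-4,  1,  0]
  [ 0, -4,  1]
  [ 0,  0, -4]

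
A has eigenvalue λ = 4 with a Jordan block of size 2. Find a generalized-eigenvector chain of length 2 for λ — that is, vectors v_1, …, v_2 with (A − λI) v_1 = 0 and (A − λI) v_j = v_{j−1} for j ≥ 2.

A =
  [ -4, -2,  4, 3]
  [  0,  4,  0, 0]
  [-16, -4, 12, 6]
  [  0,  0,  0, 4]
A Jordan chain for λ = 4 of length 2:
v_1 = (-8, 0, -16, 0)ᵀ
v_2 = (1, 0, 0, 0)ᵀ

Let N = A − (4)·I. We want v_2 with N^2 v_2 = 0 but N^1 v_2 ≠ 0; then v_{j-1} := N · v_j for j = 2, …, 2.

Pick v_2 = (1, 0, 0, 0)ᵀ.
Then v_1 = N · v_2 = (-8, 0, -16, 0)ᵀ.

Sanity check: (A − (4)·I) v_1 = (0, 0, 0, 0)ᵀ = 0. ✓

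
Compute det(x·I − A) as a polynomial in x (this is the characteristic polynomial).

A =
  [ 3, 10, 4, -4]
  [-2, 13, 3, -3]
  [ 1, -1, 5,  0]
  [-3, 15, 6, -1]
x^4 - 20*x^3 + 150*x^2 - 500*x + 625

Expanding det(x·I − A) (e.g. by cofactor expansion or by noting that A is similar to its Jordan form J, which has the same characteristic polynomial as A) gives
  χ_A(x) = x^4 - 20*x^3 + 150*x^2 - 500*x + 625
which factors as (x - 5)^4. The eigenvalues (with algebraic multiplicities) are λ = 5 with multiplicity 4.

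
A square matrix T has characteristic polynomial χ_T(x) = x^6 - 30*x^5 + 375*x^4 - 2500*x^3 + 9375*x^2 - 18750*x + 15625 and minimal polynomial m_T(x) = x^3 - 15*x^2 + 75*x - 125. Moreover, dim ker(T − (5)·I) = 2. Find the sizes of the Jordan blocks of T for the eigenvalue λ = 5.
Block sizes for λ = 5: [3, 3]

Step 1 — from the characteristic polynomial, algebraic multiplicity of λ = 5 is 6. From dim ker(T − (5)·I) = 2, there are exactly 2 Jordan blocks for λ = 5.
Step 2 — from the minimal polynomial, the factor (x − 5)^3 tells us the largest block for λ = 5 has size 3.
Step 3 — with total size 6, 2 blocks, and largest block 3, the block sizes (in nonincreasing order) are [3, 3].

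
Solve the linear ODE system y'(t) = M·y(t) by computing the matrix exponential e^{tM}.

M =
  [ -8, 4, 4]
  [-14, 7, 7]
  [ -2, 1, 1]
e^{tM} =
  [1 - 8*t, 4*t, 4*t]
  [-14*t, 7*t + 1, 7*t]
  [-2*t, t, t + 1]

Strategy: write M = P · J · P⁻¹ where J is a Jordan canonical form, so e^{tM} = P · e^{tJ} · P⁻¹, and e^{tJ} can be computed block-by-block.

M has Jordan form
J =
  [0, 1, 0]
  [0, 0, 0]
  [0, 0, 0]
(up to reordering of blocks).

Per-block formulas:
  For a 2×2 Jordan block J_2(0): exp(t · J_2(0)) = e^(0t)·(I + t·N), where N is the 2×2 nilpotent shift.
  For a 1×1 block at λ = 0: exp(t · [0]) = [e^(0t)].

After assembling e^{tJ} and conjugating by P, we get:

e^{tM} =
  [1 - 8*t, 4*t, 4*t]
  [-14*t, 7*t + 1, 7*t]
  [-2*t, t, t + 1]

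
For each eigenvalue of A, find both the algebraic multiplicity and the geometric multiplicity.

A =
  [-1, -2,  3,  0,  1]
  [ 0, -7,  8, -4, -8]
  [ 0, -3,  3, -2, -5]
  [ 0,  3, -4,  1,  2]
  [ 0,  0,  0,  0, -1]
λ = -1: alg = 5, geom = 2

Step 1 — factor the characteristic polynomial to read off the algebraic multiplicities:
  χ_A(x) = (x + 1)^5

Step 2 — compute geometric multiplicities via the rank-nullity identity g(λ) = n − rank(A − λI):
  rank(A − (-1)·I) = 3, so dim ker(A − (-1)·I) = n − 3 = 2

Summary:
  λ = -1: algebraic multiplicity = 5, geometric multiplicity = 2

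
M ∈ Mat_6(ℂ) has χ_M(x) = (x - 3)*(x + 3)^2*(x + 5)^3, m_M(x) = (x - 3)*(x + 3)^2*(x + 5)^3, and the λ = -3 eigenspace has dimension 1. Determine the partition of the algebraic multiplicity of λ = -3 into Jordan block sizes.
Block sizes for λ = -3: [2]

Step 1 — from the characteristic polynomial, algebraic multiplicity of λ = -3 is 2. From dim ker(M − (-3)·I) = 1, there are exactly 1 Jordan blocks for λ = -3.
Step 2 — from the minimal polynomial, the factor (x + 3)^2 tells us the largest block for λ = -3 has size 2.
Step 3 — with total size 2, 1 blocks, and largest block 2, the block sizes (in nonincreasing order) are [2].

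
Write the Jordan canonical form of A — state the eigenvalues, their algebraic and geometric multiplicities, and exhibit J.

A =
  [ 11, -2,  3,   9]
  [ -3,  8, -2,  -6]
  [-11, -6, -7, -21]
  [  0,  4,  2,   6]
J_1(0) ⊕ J_3(6)

The characteristic polynomial is
  det(x·I − A) = x^4 - 18*x^3 + 108*x^2 - 216*x = x*(x - 6)^3

Eigenvalues and multiplicities (the geometric multiplicity of λ is n − rank(A − λI), which equals the number of Jordan blocks for λ):
  λ = 0: algebraic multiplicity = 1, geometric multiplicity = 1
  λ = 6: algebraic multiplicity = 3, geometric multiplicity = 1

Determining the block sizes for each eigenvalue:
  λ = 0: one block (gm = 1), so the single block has size am = 1 → block sizes [1]
  λ = 6: one block (gm = 1), so the single block has size am = 3 → block sizes [3]

Assembling the blocks gives a Jordan form
J =
  [0, 0, 0, 0]
  [0, 6, 1, 0]
  [0, 0, 6, 1]
  [0, 0, 0, 6]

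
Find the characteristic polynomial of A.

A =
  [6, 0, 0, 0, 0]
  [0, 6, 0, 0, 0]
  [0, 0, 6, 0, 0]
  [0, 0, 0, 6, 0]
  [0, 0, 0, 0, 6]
x^5 - 30*x^4 + 360*x^3 - 2160*x^2 + 6480*x - 7776

Expanding det(x·I − A) (e.g. by cofactor expansion or by noting that A is similar to its Jordan form J, which has the same characteristic polynomial as A) gives
  χ_A(x) = x^5 - 30*x^4 + 360*x^3 - 2160*x^2 + 6480*x - 7776
which factors as (x - 6)^5. The eigenvalues (with algebraic multiplicities) are λ = 6 with multiplicity 5.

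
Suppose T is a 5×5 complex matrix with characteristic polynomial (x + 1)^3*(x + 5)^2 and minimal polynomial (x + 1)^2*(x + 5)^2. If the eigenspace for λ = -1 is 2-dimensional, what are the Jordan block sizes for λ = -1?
Block sizes for λ = -1: [2, 1]

Step 1 — from the characteristic polynomial, algebraic multiplicity of λ = -1 is 3. From dim ker(T − (-1)·I) = 2, there are exactly 2 Jordan blocks for λ = -1.
Step 2 — from the minimal polynomial, the factor (x + 1)^2 tells us the largest block for λ = -1 has size 2.
Step 3 — with total size 3, 2 blocks, and largest block 2, the block sizes (in nonincreasing order) are [2, 1].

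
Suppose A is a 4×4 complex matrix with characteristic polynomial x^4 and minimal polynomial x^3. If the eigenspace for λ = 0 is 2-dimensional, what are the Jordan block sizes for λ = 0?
Block sizes for λ = 0: [3, 1]

Step 1 — from the characteristic polynomial, algebraic multiplicity of λ = 0 is 4. From dim ker(A − (0)·I) = 2, there are exactly 2 Jordan blocks for λ = 0.
Step 2 — from the minimal polynomial, the factor (x − 0)^3 tells us the largest block for λ = 0 has size 3.
Step 3 — with total size 4, 2 blocks, and largest block 3, the block sizes (in nonincreasing order) are [3, 1].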